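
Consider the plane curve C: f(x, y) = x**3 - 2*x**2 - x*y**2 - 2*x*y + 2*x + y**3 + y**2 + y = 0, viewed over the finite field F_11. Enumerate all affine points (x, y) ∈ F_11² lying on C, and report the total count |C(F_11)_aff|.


Affine F_11-points: {(0, 0), (1, 5), (4, 2), (4, 5), (4, 7), (7, 9), (8, 3), (8, 5), (8, 10), (9, 1), (10, 9)}; count = 11.

For each of the 121 pairs (x, y) ∈ F_11², evaluate f(x, y) mod 11. Record the zeros.
  x = 0: [0↦0, 1↦3, 2↦3, 3↦6, 4↦7, 5↦1, 6↦5, 7↦3, 8↦1, 9↦5, 10↦10]  zeros at y ∈ {0}
  x = 1: [0↦1, 1↦1, 2↦7, 3↦3, 4↦6, 5↦0, 6↦2, 7↦7, 8↦10, 9↦6, 10↦1]  zeros at y ∈ {5}
  x = 2: [0↦4, 1↦1, 2↦2, 3↦2, 4↦7, 5↦1, 6↦1, 7↦2, 8↦10, 9↦9, 10↦5]  zeros at y ∈ ∅
  x = 3: [0↦4, 1↦9, 2↦5, 3↦9, 4↦5, 5↦10, 6↦8, 7↦5, 8↦7, 9↦9, 10↦6]  zeros at y ∈ ∅
  x = 4: [0↦7, 1↦9, 2↦0, 3↦8, 4↦6, 5↦0, 6↦7, 7↦0, 8↦7, 9↦1, 10↦10]  zeros at y ∈ {2, 5, 7}
  x = 5: [0↦8, 1↦7, 2↦4, 3↦5, 4↦5, 5↦10, 6↦4, 7↦4, 8↦5, 9↦2, 10↦1]  zeros at y ∈ ∅
  x = 6: [0↦2, 1↦9, 2↦1, 3↦6, 4↦8, 5↦2, 6↦5, 7↦1, 8↦7, 9↦7, 10↦7]  zeros at y ∈ ∅
  x = 7: [0↦6, 1↦10, 2↦8, 3↦6, 4↦10, 5↦4, 6↦5, 7↦8, 8↦8, 9↦0, 10↦1]  zeros at y ∈ {9}
  x = 8: [0↦4, 1↦5, 2↦9, 3↦0, 4↦6, 5↦0, 6↦10, 7↦9, 8↦3, 9↦9, 10↦0]  zeros at y ∈ {3, 5, 10}
  x = 9: [0↦2, 1↦0, 2↦10, 3↦5, 4↦2, 5↦7, 6↦4, 7↦10, 8↦9, 9↦7, 10↦10]  zeros at y ∈ {1}
  x = 10: [0↦6, 1↦1, 2↦6, 3↦5, 4↦4, 5↦9, 6↦4, 7↦6, 8↦10, 9↦0, 10↦4]  zeros at y ∈ {9}
Collecting zeros: affine points = {(0, 0), (1, 5), (4, 2), (4, 5), (4, 7), (7, 9), (8, 3), (8, 5), (8, 10), (9, 1), (10, 9)}.
Total count |C(F_11)_aff| = 11.


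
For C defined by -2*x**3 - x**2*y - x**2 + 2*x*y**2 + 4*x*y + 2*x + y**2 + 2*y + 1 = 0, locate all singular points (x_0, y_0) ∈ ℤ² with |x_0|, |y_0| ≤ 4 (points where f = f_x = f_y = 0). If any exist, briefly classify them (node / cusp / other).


Singular points: {(0, -1)}; classification: cusp.

Compute partial derivatives:
  f_x = -6*x**2 - 2*x*y - 2*x + 2*y**2 + 4*y + 2.
  f_y = -x**2 + 4*x*y + 4*x + 2*y + 2.
Scan x_0 ∈ {−4, ..., 4}. For each x_0, f_y(x_0, y) is a polynomial in y; find its integer roots y ∈ {−4, ..., 4}, then test f_x and f at those candidates.
  x = -4: f_y(-4, y) = -14*y - 30; no integer root y with |y| ≤ 4.
  x = -3: f_y(-3, y) = -10*y - 19; no integer root y with |y| ≤ 4.
  x = -2: f_y(-2, y) = -6*y - 10; no integer root y with |y| ≤ 4.
  x = -1: f_y(-1, y) = -2*y - 3; no integer root y with |y| ≤ 4.
  x = 0: f_y(0, y) = 2*y + 2; vanishes at y ∈ {-1}. (0, -1): f_x = 0, f = 0 — SINGULAR.
  x = 1: f_y(1, y) = 6*y + 5; no integer root y with |y| ≤ 4.
  x = 2: f_y(2, y) = 10*y + 6; no integer root y with |y| ≤ 4.
  x = 3: f_y(3, y) = 14*y + 5; no integer root y with |y| ≤ 4.
  x = 4: f_y(4, y) = 18*y + 2; no integer root y with |y| ≤ 4.
Only singular point on the grid: (0, -1).
Classify: substitute x = 0 + u, y = -1 + v and expand: f = -2*u**3 - u**2*v + 2*u*v**2 + v**2.
No constant or linear terms (consistent with a singular point). Quadratic part: v**2. Cubic part: -2*u**3 - u**2*v + 2*u*v**2.
The quadratic part v**2 is a perfect square, so there is a single (double) tangent line v = 0, i.e. y = -1. Restricting the cubic part to that line (v = 0) leaves -2*u**3 ≠ 0, so f is not divisible by v and the branch is v² ≈ 2*u**3 to lowest order — this is a cusp.
Classification: cusp.


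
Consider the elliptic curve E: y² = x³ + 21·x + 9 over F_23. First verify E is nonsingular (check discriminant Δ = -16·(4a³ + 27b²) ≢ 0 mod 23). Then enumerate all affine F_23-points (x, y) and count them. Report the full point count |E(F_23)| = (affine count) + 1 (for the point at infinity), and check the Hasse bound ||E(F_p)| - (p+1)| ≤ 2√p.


Affine points = {(0, 3), (0, 20), (1, 10), (1, 13), (2, 6), (2, 17), (5, 3), (5, 20), (6, 11), (6, 12), (7, 4), (7, 19), (10, 0), (13, 8), (13, 15), (16, 5), (16, 18), (17, 9), (17, 14), (18, 3), (18, 20)}; affine count = 21; |E(F_23)| = 22.

Discriminant check: Δ ∝ 4a³ + 27b² = 4·21³ + 27·9² = 4·9261 + 27·81 ≡ 16 (mod 23). Nonzero ⇒ E is nonsingular.
For each x ∈ F_23, compute rhs = x³ + 21·x + 9 mod 23, then count y ∈ F_23 with y² ≡ rhs.
  x = 0: rhs = 9, matching y values: 3, 20 (2 points).
  x = 1: rhs = 8, matching y values: 10, 13 (2 points).
  x = 2: rhs = 13, matching y values: 6, 17 (2 points).
  x = 3: rhs = 7, matching y values: none (0 points).
  x = 4: rhs = 19, matching y values: none (0 points).
  x = 5: rhs = 9, matching y values: 3, 20 (2 points).
  x = 6: rhs = 6, matching y values: 11, 12 (2 points).
  x = 7: rhs = 16, matching y values: 4, 19 (2 points).
  x = 8: rhs = 22, matching y values: none (0 points).
  x = 9: rhs = 7, matching y values: none (0 points).
  x = 10: rhs = 0, matching y values: 0 (1 points).
  x = 11: rhs = 7, matching y values: none (0 points).
  x = 12: rhs = 11, matching y values: none (0 points).
  x = 13: rhs = 18, matching y values: 8, 15 (2 points).
  x = 14: rhs = 11, matching y values: none (0 points).
  x = 15: rhs = 19, matching y values: none (0 points).
  x = 16: rhs = 2, matching y values: 5, 18 (2 points).
  x = 17: rhs = 12, matching y values: 9, 14 (2 points).
  x = 18: rhs = 9, matching y values: 3, 20 (2 points).
  x = 19: rhs = 22, matching y values: none (0 points).
  x = 20: rhs = 11, matching y values: none (0 points).
  x = 21: rhs = 5, matching y values: none (0 points).
  x = 22: rhs = 10, matching y values: none (0 points).
Total affine count: 21.
Full point count |E(F_23)| = 21 + 1 = 22.
Hasse bound: |22 − (23+1)| = |-2| = 2 ≤ 2√23 ≈ 9.5917 ✓.


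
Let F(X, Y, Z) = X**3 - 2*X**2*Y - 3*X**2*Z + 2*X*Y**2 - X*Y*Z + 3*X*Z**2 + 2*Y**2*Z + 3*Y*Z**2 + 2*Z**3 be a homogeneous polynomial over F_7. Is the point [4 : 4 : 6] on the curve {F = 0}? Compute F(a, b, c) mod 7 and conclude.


F(4,4,6) ≡ 6 (mod 7); P is NOT on the curve.

Evaluate F(4, 4, 6) term-by-term (mod 7).
  X**3 ↦ 1·64·1·1 = 64
  -2*X**2*Y ↦ -2·16·4·1 = -128
  -3*X**2*Z ↦ -3·16·1·6 = -288
  2*X*Y**2 ↦ 2·4·16·1 = 128
  -X*Y*Z ↦ -1·4·4·6 = -96
  3*X*Z**2 ↦ 3·4·1·36 = 432
  2*Y**2*Z ↦ 2·1·16·6 = 192
  3*Y*Z**2 ↦ 3·1·4·36 = 432
  2*Z**3 ↦ 2·1·1·216 = 432
Sum: F(4, 4, 6) = (64) + (-128) + (-288) + (128) + (-96) + (432) + (192) + (432) + (432) = 1168.
Reducing mod 7: 1168 ≡ 6 (mod 7).
Since F(a, b, c) ≡ 6 ≠ 0 (mod 7), P does NOT lie on the curve.


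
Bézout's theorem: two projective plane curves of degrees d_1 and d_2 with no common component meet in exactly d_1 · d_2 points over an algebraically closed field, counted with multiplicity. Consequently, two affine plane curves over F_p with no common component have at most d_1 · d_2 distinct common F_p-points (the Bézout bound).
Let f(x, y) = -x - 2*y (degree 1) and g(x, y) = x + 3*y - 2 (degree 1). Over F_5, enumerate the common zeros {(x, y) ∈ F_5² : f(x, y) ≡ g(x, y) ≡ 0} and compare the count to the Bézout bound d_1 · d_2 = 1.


Common zeros: {(1, 2)}; count = 1; Bézout bound = 1.

deg(f) = 1, deg(g) = 1, so Bézout bound = 1.
Scan x ∈ F_5. For each x, list the y ∈ F_5 with f(x, y) ≡ 0 and those with g(x, y) ≡ 0 (mod 5); the common zeros in that column are the intersection.
  x = 0: f ≡ 0 at y ∈ {0}; g ≡ 0 at y ∈ {4}; common: ∅.
  x = 1: f ≡ 0 at y ∈ {2}; g ≡ 0 at y ∈ {2}; common: {2}.
  x = 2: f ≡ 0 at y ∈ {4}; g ≡ 0 at y ∈ {0}; common: ∅.
  x = 3: f ≡ 0 at y ∈ {1}; g ≡ 0 at y ∈ {3}; common: ∅.
  x = 4: f ≡ 0 at y ∈ {3}; g ≡ 0 at y ∈ {1}; common: ∅.
Collecting: common zeros = {(1, 2)}, so the count is 1.
Comparison with the Bézout bound: 1 ≤ 1 = deg(f)·deg(g), as expected for curves with no common component (the bound is attained).


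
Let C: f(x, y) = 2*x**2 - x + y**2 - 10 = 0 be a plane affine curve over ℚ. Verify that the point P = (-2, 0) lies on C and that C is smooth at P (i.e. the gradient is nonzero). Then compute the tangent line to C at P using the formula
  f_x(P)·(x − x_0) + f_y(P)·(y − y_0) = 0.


Tangent line at P: -9*x - 18 = 0.

Step 1: f(-2, 0) = 0, so P lies on C.
Step 2: partial derivatives
  f_x(x, y) = 4*x - 1, f_y(x, y) = 2*y.
  f_x(P) = -9, f_y(P) = 0 (gradient nonzero, so P is smooth).
Step 3: tangent line at P: -9·(x − -2) + 0·(y − 0) = 0.
Expanding: -9*x - 18 = 0.


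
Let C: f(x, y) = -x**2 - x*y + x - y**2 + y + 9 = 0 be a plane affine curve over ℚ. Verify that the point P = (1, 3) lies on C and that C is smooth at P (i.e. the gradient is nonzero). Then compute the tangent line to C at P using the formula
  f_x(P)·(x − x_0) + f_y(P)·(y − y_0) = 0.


Tangent line at P: -4*x - 6*y + 22 = 0.

Step 1: f(1, 3) = 0, so P lies on C.
Step 2: partial derivatives
  f_x(x, y) = -2*x - y + 1, f_y(x, y) = -x - 2*y + 1.
  f_x(P) = -4, f_y(P) = -6 (gradient nonzero, so P is smooth).
Step 3: tangent line at P: -4·(x − 1) + -6·(y − 3) = 0.
Expanding: -4*x - 6*y + 22 = 0.


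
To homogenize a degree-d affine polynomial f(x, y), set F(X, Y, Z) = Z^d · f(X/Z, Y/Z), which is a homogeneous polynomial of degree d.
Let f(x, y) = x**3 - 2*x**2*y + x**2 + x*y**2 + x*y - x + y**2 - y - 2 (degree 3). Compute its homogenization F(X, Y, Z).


F(X, Y, Z) = X**3 - 2*X**2*Y + X**2*Z + X*Y**2 + X*Y*Z - X*Z**2 + Y**2*Z - Y*Z**2 - 2*Z**3

deg(f) = 3.
Substitute x = X/Z, y = Y/Z into f, then multiply by Z^3.
  monomial 1·x^3·y^0 ↦ 1·X^3·Y^0·Z^0.
  monomial -2·x^2·y^1 ↦ -2·X^2·Y^1·Z^0.
  monomial 1·x^2·y^0 ↦ 1·X^2·Y^0·Z^1.
  monomial 1·x^1·y^2 ↦ 1·X^1·Y^2·Z^0.
  monomial 1·x^1·y^1 ↦ 1·X^1·Y^1·Z^1.
  monomial -1·x^1·y^0 ↦ -1·X^1·Y^0·Z^2.
  monomial 1·x^0·y^2 ↦ 1·X^0·Y^2·Z^1.
  monomial -1·x^0·y^1 ↦ -1·X^0·Y^1·Z^2.
  monomial -2·x^0·y^0 ↦ -2·X^0·Y^0·Z^3.
Collecting: F(X, Y, Z) = X**3 - 2*X**2*Y + X**2*Z + X*Y**2 + X*Y*Z - X*Z**2 + Y**2*Z - Y*Z**2 - 2*Z**3.


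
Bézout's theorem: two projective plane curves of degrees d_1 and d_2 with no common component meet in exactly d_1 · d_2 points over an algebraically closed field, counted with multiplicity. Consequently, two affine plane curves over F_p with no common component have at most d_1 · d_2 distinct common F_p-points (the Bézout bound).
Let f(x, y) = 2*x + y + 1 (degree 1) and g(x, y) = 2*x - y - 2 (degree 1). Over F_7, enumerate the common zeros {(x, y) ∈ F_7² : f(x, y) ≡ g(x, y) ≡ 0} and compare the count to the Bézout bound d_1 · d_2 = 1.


Common zeros: {(2, 2)}; count = 1; Bézout bound = 1.

deg(f) = 1, deg(g) = 1, so Bézout bound = 1.
Scan x ∈ F_7. For each x, list the y ∈ F_7 with f(x, y) ≡ 0 and those with g(x, y) ≡ 0 (mod 7); the common zeros in that column are the intersection.
  x = 0: f ≡ 0 at y ∈ {6}; g ≡ 0 at y ∈ {5}; common: ∅.
  x = 1: f ≡ 0 at y ∈ {4}; g ≡ 0 at y ∈ {0}; common: ∅.
  x = 2: f ≡ 0 at y ∈ {2}; g ≡ 0 at y ∈ {2}; common: {2}.
  x = 3: f ≡ 0 at y ∈ {0}; g ≡ 0 at y ∈ {4}; common: ∅.
  x = 4: f ≡ 0 at y ∈ {5}; g ≡ 0 at y ∈ {6}; common: ∅.
  x = 5: f ≡ 0 at y ∈ {3}; g ≡ 0 at y ∈ {1}; common: ∅.
  x = 6: f ≡ 0 at y ∈ {1}; g ≡ 0 at y ∈ {3}; common: ∅.
Collecting: common zeros = {(2, 2)}, so the count is 1.
Comparison with the Bézout bound: 1 ≤ 1 = deg(f)·deg(g), as expected for curves with no common component (the bound is attained).


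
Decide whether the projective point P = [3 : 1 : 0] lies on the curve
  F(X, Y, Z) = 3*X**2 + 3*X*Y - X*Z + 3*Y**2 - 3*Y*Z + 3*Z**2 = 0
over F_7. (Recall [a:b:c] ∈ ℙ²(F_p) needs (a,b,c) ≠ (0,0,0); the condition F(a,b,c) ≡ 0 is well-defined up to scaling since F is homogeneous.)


F(3,1,0) ≡ 4 (mod 7); P is NOT on the curve.

Evaluate F(3, 1, 0) term-by-term (mod 7).
  3*X**2 ↦ 3·9·1·1 = 27
  3*X*Y ↦ 3·3·1·1 = 9
  -X*Z ↦ -1·3·1·0 = 0
  3*Y**2 ↦ 3·1·1·1 = 3
  -3*Y*Z ↦ -3·1·1·0 = 0
  3*Z**2 ↦ 3·1·1·0 = 0
Sum: F(3, 1, 0) = (27) + (9) + (0) + (3) + (0) + (0) = 39.
Reducing mod 7: 39 ≡ 4 (mod 7).
Since F(a, b, c) ≡ 4 ≠ 0 (mod 7), P does NOT lie on the curve.


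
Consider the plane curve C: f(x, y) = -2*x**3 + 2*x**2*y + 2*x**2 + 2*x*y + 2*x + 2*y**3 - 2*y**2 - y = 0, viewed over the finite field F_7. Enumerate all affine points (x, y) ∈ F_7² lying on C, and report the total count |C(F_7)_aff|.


Affine F_7-points: {(0, 0), (1, 5), (2, 1), (3, 1), (4, 1), (6, 3)}; count = 6.

For each of the 49 pairs (x, y) ∈ F_7², evaluate f(x, y) mod 7. Record the zeros.
  x = 0: [0↦0, 1↦6, 2↦6, 3↦5, 4↦1, 5↦6, 6↦4]  zeros at y ∈ {0}
  x = 1: [0↦2, 1↦5, 2↦2, 3↦5, 4↦5, 5↦0, 6↦2]  zeros at y ∈ {5}
  x = 2: [0↦3, 1↦0, 2↦5, 3↦2, 4↦3, 5↦6, 6↦2]  zeros at y ∈ {1}
  x = 3: [0↦5, 1↦0, 2↦3, 3↦5, 4↦4, 5↦5, 6↦6]  zeros at y ∈ {1}
  x = 4: [0↦3, 1↦0, 2↦5, 3↦2, 4↦3, 5↦6, 6↦2]  zeros at y ∈ {1}
  x = 5: [0↦6, 1↦2, 2↦6, 3↦2, 4↦2, 5↦4, 6↦6]  zeros at y ∈ ∅
  x = 6: [0↦2, 1↦1, 2↦1, 3↦0, 4↦3, 5↦1, 6↦6]  zeros at y ∈ {3}
Collecting zeros: affine points = {(0, 0), (1, 5), (2, 1), (3, 1), (4, 1), (6, 3)}.
Total count |C(F_7)_aff| = 6.


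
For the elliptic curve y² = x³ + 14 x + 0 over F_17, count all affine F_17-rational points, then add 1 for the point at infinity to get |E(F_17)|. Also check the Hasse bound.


Affine points = {(0, 0), (1, 7), (1, 10), (2, 6), (2, 11), (3, 1), (3, 16), (4, 1), (4, 16), (5, 5), (5, 12), (7, 4), (7, 13), (10, 1), (10, 16), (12, 3), (12, 14), (13, 4), (13, 13), (14, 4), (14, 13), (15, 7), (15, 10), (16, 6), (16, 11)}; affine count = 25; |E(F_17)| = 26.

Discriminant check: Δ ∝ 4a³ + 27b² = 4·14³ + 27·0² = 4·2744 + 27·0 ≡ 11 (mod 17). Nonzero ⇒ E is nonsingular.
For each x ∈ F_17, compute rhs = x³ + 14·x + 0 mod 17, then count y ∈ F_17 with y² ≡ rhs.
  x = 0: rhs = 0, matching y values: 0 (1 points).
  x = 1: rhs = 15, matching y values: 7, 10 (2 points).
  x = 2: rhs = 2, matching y values: 6, 11 (2 points).
  x = 3: rhs = 1, matching y values: 1, 16 (2 points).
  x = 4: rhs = 1, matching y values: 1, 16 (2 points).
  x = 5: rhs = 8, matching y values: 5, 12 (2 points).
  x = 6: rhs = 11, matching y values: none (0 points).
  x = 7: rhs = 16, matching y values: 4, 13 (2 points).
  x = 8: rhs = 12, matching y values: none (0 points).
  x = 9: rhs = 5, matching y values: none (0 points).
  x = 10: rhs = 1, matching y values: 1, 16 (2 points).
  x = 11: rhs = 6, matching y values: none (0 points).
  x = 12: rhs = 9, matching y values: 3, 14 (2 points).
  x = 13: rhs = 16, matching y values: 4, 13 (2 points).
  x = 14: rhs = 16, matching y values: 4, 13 (2 points).
  x = 15: rhs = 15, matching y values: 7, 10 (2 points).
  x = 16: rhs = 2, matching y values: 6, 11 (2 points).
Total affine count: 25.
Full point count |E(F_17)| = 25 + 1 = 26.
Hasse bound: |26 − (17+1)| = |8| = 8 ≤ 2√17 ≈ 8.2462 ✓.


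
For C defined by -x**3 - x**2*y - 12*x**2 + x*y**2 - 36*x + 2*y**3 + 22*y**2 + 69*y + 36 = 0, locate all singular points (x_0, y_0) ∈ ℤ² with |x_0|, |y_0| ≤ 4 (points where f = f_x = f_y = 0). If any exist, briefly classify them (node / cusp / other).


Singular points: {(-3, -3)}; classification: cusp.

Compute partial derivatives:
  f_x = -3*x**2 - 2*x*y - 24*x + y**2 - 36.
  f_y = -x**2 + 2*x*y + 6*y**2 + 44*y + 69.
Scan x_0 ∈ {−4, ..., 4}. For each x_0, f_y(x_0, y) is a polynomial in y; find its integer roots y ∈ {−4, ..., 4}, then test f_x and f at those candidates.
  x = -4: f_y(-4, y) = 6*y**2 + 36*y + 53; no integer root y with |y| ≤ 4.
  x = -3: f_y(-3, y) = 6*y**2 + 38*y + 60; vanishes at y ∈ {-3}. (-3, -3): f_x = 0, f = 0 — SINGULAR.
  x = -2: f_y(-2, y) = 6*y**2 + 40*y + 65; no integer root y with |y| ≤ 4.
  x = -1: f_y(-1, y) = 6*y**2 + 42*y + 68; no integer root y with |y| ≤ 4.
  x = 0: f_y(0, y) = 6*y**2 + 44*y + 69; no integer root y with |y| ≤ 4.
  x = 1: f_y(1, y) = 6*y**2 + 46*y + 68; vanishes at y ∈ {-2}. (1, -2): f_x = -55 ≠ 0.
  x = 2: f_y(2, y) = 6*y**2 + 48*y + 65; no integer root y with |y| ≤ 4.
  x = 3: f_y(3, y) = 6*y**2 + 50*y + 60; no integer root y with |y| ≤ 4.
  x = 4: f_y(4, y) = 6*y**2 + 52*y + 53; no integer root y with |y| ≤ 4.
Only singular point on the grid: (-3, -3).
Classify: substitute x = -3 + u, y = -3 + v and expand: f = -u**3 - u**2*v + u*v**2 + 2*v**3 + v**2.
No constant or linear terms (consistent with a singular point). Quadratic part: v**2. Cubic part: -u**3 - u**2*v + u*v**2 + 2*v**3.
The quadratic part v**2 is a perfect square, so there is a single (double) tangent line v = 0, i.e. y = -3. Restricting the cubic part to that line (v = 0) leaves -u**3 ≠ 0, so f is not divisible by v and the branch is v² ≈ u**3 to lowest order — this is a cusp.
Classification: cusp.


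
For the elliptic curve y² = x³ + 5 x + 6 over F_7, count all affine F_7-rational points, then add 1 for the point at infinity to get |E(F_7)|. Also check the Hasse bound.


Affine points = {(5, 3), (5, 4), (6, 0)}; affine count = 3; |E(F_7)| = 4.

Discriminant check: Δ ∝ 4a³ + 27b² = 4·5³ + 27·6² = 4·125 + 27·36 ≡ 2 (mod 7). Nonzero ⇒ E is nonsingular.
For each x ∈ F_7, compute rhs = x³ + 5·x + 6 mod 7, then count y ∈ F_7 with y² ≡ rhs.
  x = 0: rhs = 6, matching y values: none (0 points).
  x = 1: rhs = 5, matching y values: none (0 points).
  x = 2: rhs = 3, matching y values: none (0 points).
  x = 3: rhs = 6, matching y values: none (0 points).
  x = 4: rhs = 6, matching y values: none (0 points).
  x = 5: rhs = 2, matching y values: 3, 4 (2 points).
  x = 6: rhs = 0, matching y values: 0 (1 points).
Total affine count: 3.
Full point count |E(F_7)| = 3 + 1 = 4.
Hasse bound: |4 − (7+1)| = |-4| = 4 ≤ 2√7 ≈ 5.2915 ✓.


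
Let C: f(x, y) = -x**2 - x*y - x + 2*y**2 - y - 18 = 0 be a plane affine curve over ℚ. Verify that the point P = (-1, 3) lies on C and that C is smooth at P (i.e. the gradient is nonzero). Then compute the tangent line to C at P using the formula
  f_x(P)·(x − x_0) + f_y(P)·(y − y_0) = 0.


Tangent line at P: -2*x + 12*y - 38 = 0.

Step 1: f(-1, 3) = 0, so P lies on C.
Step 2: partial derivatives
  f_x(x, y) = -2*x - y - 1, f_y(x, y) = -x + 4*y - 1.
  f_x(P) = -2, f_y(P) = 12 (gradient nonzero, so P is smooth).
Step 3: tangent line at P: -2·(x − -1) + 12·(y − 3) = 0.
Expanding: -2*x + 12*y - 38 = 0.


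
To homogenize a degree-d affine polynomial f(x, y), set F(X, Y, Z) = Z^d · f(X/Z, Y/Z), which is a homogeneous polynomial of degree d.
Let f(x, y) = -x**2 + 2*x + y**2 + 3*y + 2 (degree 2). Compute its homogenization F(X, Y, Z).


F(X, Y, Z) = -X**2 + 2*X*Z + Y**2 + 3*Y*Z + 2*Z**2

deg(f) = 2.
Substitute x = X/Z, y = Y/Z into f, then multiply by Z^2.
  monomial -1·x^2·y^0 ↦ -1·X^2·Y^0·Z^0.
  monomial 2·x^1·y^0 ↦ 2·X^1·Y^0·Z^1.
  monomial 1·x^0·y^2 ↦ 1·X^0·Y^2·Z^0.
  monomial 3·x^0·y^1 ↦ 3·X^0·Y^1·Z^1.
  monomial 2·x^0·y^0 ↦ 2·X^0·Y^0·Z^2.
Collecting: F(X, Y, Z) = -X**2 + 2*X*Z + Y**2 + 3*Y*Z + 2*Z**2.


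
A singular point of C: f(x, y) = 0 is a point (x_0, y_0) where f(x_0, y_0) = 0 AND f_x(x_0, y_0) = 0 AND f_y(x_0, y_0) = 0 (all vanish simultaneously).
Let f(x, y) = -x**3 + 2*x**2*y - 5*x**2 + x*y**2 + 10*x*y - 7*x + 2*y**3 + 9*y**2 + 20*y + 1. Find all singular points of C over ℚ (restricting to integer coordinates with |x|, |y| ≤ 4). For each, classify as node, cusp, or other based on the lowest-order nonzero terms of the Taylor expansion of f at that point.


Singular points: {(-2, -1)}; classification: node.

Compute partial derivatives:
  f_x = -3*x**2 + 4*x*y - 10*x + y**2 + 10*y - 7.
  f_y = 2*x**2 + 2*x*y + 10*x + 6*y**2 + 18*y + 20.
Scan x_0 ∈ {−4, ..., 4}. For each x_0, f_y(x_0, y) is a polynomial in y; find its integer roots y ∈ {−4, ..., 4}, then test f_x and f at those candidates.
  x = -4: f_y(-4, y) = 6*y**2 + 10*y + 12; no integer root y with |y| ≤ 4.
  x = -3: f_y(-3, y) = 6*y**2 + 12*y + 8; no integer root y with |y| ≤ 4.
  x = -2: f_y(-2, y) = 6*y**2 + 14*y + 8; vanishes at y ∈ {-1}. (-2, -1): f_x = 0, f = 0 — SINGULAR.
  x = -1: f_y(-1, y) = 6*y**2 + 16*y + 12; no integer root y with |y| ≤ 4.
  x = 0: f_y(0, y) = 6*y**2 + 18*y + 20; no integer root y with |y| ≤ 4.
  x = 1: f_y(1, y) = 6*y**2 + 20*y + 32; no integer root y with |y| ≤ 4.
  x = 2: f_y(2, y) = 6*y**2 + 22*y + 48; no integer root y with |y| ≤ 4.
  x = 3: f_y(3, y) = 6*y**2 + 24*y + 68; no integer root y with |y| ≤ 4.
  x = 4: f_y(4, y) = 6*y**2 + 26*y + 92; no integer root y with |y| ≤ 4.
Only singular point on the grid: (-2, -1).
Classify: substitute x = -2 + u, y = -1 + v and expand: f = -u**3 + 2*u**2*v - u**2 + u*v**2 + 2*v**3 + v**2.
No constant or linear terms (consistent with a singular point). Quadratic part: -u**2 + v**2. Cubic part: -u**3 + 2*u**2*v + u*v**2 + 2*v**3.
The quadratic part v**2 - u**2 = (v − u)(v + u) splits into two distinct linear factors, so there are two distinct tangent lines y − -1 = ±(x − -2) — this is a node (ordinary double point).
Classification: node.


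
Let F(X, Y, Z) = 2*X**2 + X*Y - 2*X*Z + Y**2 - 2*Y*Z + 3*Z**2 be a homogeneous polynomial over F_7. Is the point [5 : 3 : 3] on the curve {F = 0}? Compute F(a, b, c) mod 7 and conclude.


F(5,3,3) ≡ 4 (mod 7); P is NOT on the curve.

Evaluate F(5, 3, 3) term-by-term (mod 7).
  2*X**2 ↦ 2·25·1·1 = 50
  X*Y ↦ 1·5·3·1 = 15
  -2*X*Z ↦ -2·5·1·3 = -30
  Y**2 ↦ 1·1·9·1 = 9
  -2*Y*Z ↦ -2·1·3·3 = -18
  3*Z**2 ↦ 3·1·1·9 = 27
Sum: F(5, 3, 3) = (50) + (15) + (-30) + (9) + (-18) + (27) = 53.
Reducing mod 7: 53 ≡ 4 (mod 7).
Since F(a, b, c) ≡ 4 ≠ 0 (mod 7), P does NOT lie on the curve.


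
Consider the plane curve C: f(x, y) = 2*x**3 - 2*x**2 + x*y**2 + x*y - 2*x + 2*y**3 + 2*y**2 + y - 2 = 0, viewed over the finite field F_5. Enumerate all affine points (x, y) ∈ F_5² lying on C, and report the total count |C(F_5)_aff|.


Affine F_5-points: {(1, 4), (2, 2), (4, 4)}; count = 3.

For each of the 25 pairs (x, y) ∈ F_5², evaluate f(x, y) mod 5. Record the zeros.
  x = 0: [0↦3, 1↦3, 2↦4, 3↦3, 4↦2]  zeros at y ∈ ∅
  x = 1: [0↦1, 1↦3, 2↦3, 3↦3, 4↦0]  zeros at y ∈ {4}
  x = 2: [0↦2, 1↦1, 2↦0, 3↦1, 4↦1]  zeros at y ∈ {2}
  x = 3: [0↦3, 1↦4, 2↦2, 3↦4, 4↦2]  zeros at y ∈ ∅
  x = 4: [0↦1, 1↦4, 2↦1, 3↦4, 4↦0]  zeros at y ∈ {4}
Collecting zeros: affine points = {(1, 4), (2, 2), (4, 4)}.
Total count |C(F_5)_aff| = 3.


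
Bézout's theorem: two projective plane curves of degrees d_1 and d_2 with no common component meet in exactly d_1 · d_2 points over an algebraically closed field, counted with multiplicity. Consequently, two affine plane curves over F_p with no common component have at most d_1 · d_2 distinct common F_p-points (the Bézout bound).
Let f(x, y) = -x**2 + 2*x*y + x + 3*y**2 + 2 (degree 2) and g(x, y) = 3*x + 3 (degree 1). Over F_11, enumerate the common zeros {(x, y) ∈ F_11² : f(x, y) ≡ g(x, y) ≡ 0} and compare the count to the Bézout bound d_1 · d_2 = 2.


Common zeros: {(10, 0), (10, 8)}; count = 2; Bézout bound = 2.

deg(f) = 2, deg(g) = 1, so Bézout bound = 2.
Scan x ∈ F_11. For each x, list the y ∈ F_11 with f(x, y) ≡ 0 and those with g(x, y) ≡ 0 (mod 11); the common zeros in that column are the intersection.
  x = 0: f ≡ 0 at y ∈ {5, 6}; g ≡ 0 at y ∈ ∅; common: ∅.
  x = 1: f ≡ 0 at y ∈ ∅; g ≡ 0 at y ∈ ∅; common: ∅.
  x = 2: f ≡ 0 at y ∈ {0, 6}; g ≡ 0 at y ∈ ∅; common: ∅.
  x = 3: f ≡ 0 at y ∈ ∅; g ≡ 0 at y ∈ ∅; common: ∅.
  x = 4: f ≡ 0 at y ∈ ∅; g ≡ 0 at y ∈ ∅; common: ∅.
  x = 5: f ≡ 0 at y ∈ ∅; g ≡ 0 at y ∈ ∅; common: ∅.
  x = 6: f ≡ 0 at y ∈ ∅; g ≡ 0 at y ∈ ∅; common: ∅.
  x = 7: f ≡ 0 at y ∈ {2, 8}; g ≡ 0 at y ∈ ∅; common: ∅.
  x = 8: f ≡ 0 at y ∈ ∅; g ≡ 0 at y ∈ ∅; common: ∅.
  x = 9: f ≡ 0 at y ∈ {2, 3}; g ≡ 0 at y ∈ ∅; common: ∅.
  x = 10: f ≡ 0 at y ∈ {0, 8}; g ≡ 0 at y ∈ {0, 1, 2, 3, 4, 5, 6, 7, 8, 9, 10}; common: {0, 8}.
Collecting: common zeros = {(10, 0), (10, 8)}, so the count is 2.
Comparison with the Bézout bound: 2 ≤ 2 = deg(f)·deg(g), as expected for curves with no common component (the bound is attained).


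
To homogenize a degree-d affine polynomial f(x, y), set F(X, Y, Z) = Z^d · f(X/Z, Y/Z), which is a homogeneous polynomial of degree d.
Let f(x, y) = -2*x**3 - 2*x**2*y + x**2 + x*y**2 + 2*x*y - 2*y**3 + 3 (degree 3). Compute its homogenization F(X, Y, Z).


F(X, Y, Z) = -2*X**3 - 2*X**2*Y + X**2*Z + X*Y**2 + 2*X*Y*Z - 2*Y**3 + 3*Z**3

deg(f) = 3.
Substitute x = X/Z, y = Y/Z into f, then multiply by Z^3.
  monomial -2·x^3·y^0 ↦ -2·X^3·Y^0·Z^0.
  monomial -2·x^2·y^1 ↦ -2·X^2·Y^1·Z^0.
  monomial 1·x^2·y^0 ↦ 1·X^2·Y^0·Z^1.
  monomial 1·x^1·y^2 ↦ 1·X^1·Y^2·Z^0.
  monomial 2·x^1·y^1 ↦ 2·X^1·Y^1·Z^1.
  monomial -2·x^0·y^3 ↦ -2·X^0·Y^3·Z^0.
  monomial 3·x^0·y^0 ↦ 3·X^0·Y^0·Z^3.
Collecting: F(X, Y, Z) = -2*X**3 - 2*X**2*Y + X**2*Z + X*Y**2 + 2*X*Y*Z - 2*Y**3 + 3*Z**3.


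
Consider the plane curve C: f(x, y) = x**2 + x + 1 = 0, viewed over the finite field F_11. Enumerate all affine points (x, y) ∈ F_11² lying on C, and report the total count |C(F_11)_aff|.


Affine F_11-points: ∅; count = 0.

For each of the 121 pairs (x, y) ∈ F_11², evaluate f(x, y) mod 11. Record the zeros.
  x = 0: [0↦1, 1↦1, 2↦1, 3↦1, 4↦1, 5↦1, 6↦1, 7↦1, 8↦1, 9↦1, 10↦1]  zeros at y ∈ ∅
  x = 1: [0↦3, 1↦3, 2↦3, 3↦3, 4↦3, 5↦3, 6↦3, 7↦3, 8↦3, 9↦3, 10↦3]  zeros at y ∈ ∅
  x = 2: [0↦7, 1↦7, 2↦7, 3↦7, 4↦7, 5↦7, 6↦7, 7↦7, 8↦7, 9↦7, 10↦7]  zeros at y ∈ ∅
  x = 3: [0↦2, 1↦2, 2↦2, 3↦2, 4↦2, 5↦2, 6↦2, 7↦2, 8↦2, 9↦2, 10↦2]  zeros at y ∈ ∅
  x = 4: [0↦10, 1↦10, 2↦10, 3↦10, 4↦10, 5↦10, 6↦10, 7↦10, 8↦10, 9↦10, 10↦10]  zeros at y ∈ ∅
  x = 5: [0↦9, 1↦9, 2↦9, 3↦9, 4↦9, 5↦9, 6↦9, 7↦9, 8↦9, 9↦9, 10↦9]  zeros at y ∈ ∅
  x = 6: [0↦10, 1↦10, 2↦10, 3↦10, 4↦10, 5↦10, 6↦10, 7↦10, 8↦10, 9↦10, 10↦10]  zeros at y ∈ ∅
  x = 7: [0↦2, 1↦2, 2↦2, 3↦2, 4↦2, 5↦2, 6↦2, 7↦2, 8↦2, 9↦2, 10↦2]  zeros at y ∈ ∅
  x = 8: [0↦7, 1↦7, 2↦7, 3↦7, 4↦7, 5↦7, 6↦7, 7↦7, 8↦7, 9↦7, 10↦7]  zeros at y ∈ ∅
  x = 9: [0↦3, 1↦3, 2↦3, 3↦3, 4↦3, 5↦3, 6↦3, 7↦3, 8↦3, 9↦3, 10↦3]  zeros at y ∈ ∅
  x = 10: [0↦1, 1↦1, 2↦1, 3↦1, 4↦1, 5↦1, 6↦1, 7↦1, 8↦1, 9↦1, 10↦1]  zeros at y ∈ ∅
Collecting zeros: affine points = ∅.
Total count |C(F_11)_aff| = 0.


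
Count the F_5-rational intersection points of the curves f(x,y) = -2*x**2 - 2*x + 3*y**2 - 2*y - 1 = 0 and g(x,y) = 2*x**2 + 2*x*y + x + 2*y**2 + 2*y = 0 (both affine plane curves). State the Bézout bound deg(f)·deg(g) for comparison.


Common zeros: {(2, 2), (3, 4)}; count = 2; Bézout bound = 4.

deg(f) = 2, deg(g) = 2, so Bézout bound = 4.
Scan x ∈ F_5. For each x, list the y ∈ F_5 with f(x, y) ≡ 0 and those with g(x, y) ≡ 0 (mod 5); the common zeros in that column are the intersection.
  x = 0: f ≡ 0 at y ∈ {1, 3}; g ≡ 0 at y ∈ {0, 4}; common: ∅.
  x = 1: f ≡ 0 at y ∈ {0, 4}; g ≡ 0 at y ∈ ∅; common: ∅.
  x = 2: f ≡ 0 at y ∈ {2}; g ≡ 0 at y ∈ {0, 2}; common: {2}.
  x = 3: f ≡ 0 at y ∈ {0, 4}; g ≡ 0 at y ∈ {2, 4}; common: {4}.
  x = 4: f ≡ 0 at y ∈ {1, 3}; g ≡ 0 at y ∈ ∅; common: ∅.
Collecting: common zeros = {(2, 2), (3, 4)}, so the count is 2.
Comparison with the Bézout bound: 2 ≤ 4 = deg(f)·deg(g), as expected for curves with no common component (the affine F_5-count falls short of the bound because intersections may lie at infinity, over extension fields, or carry multiplicity).


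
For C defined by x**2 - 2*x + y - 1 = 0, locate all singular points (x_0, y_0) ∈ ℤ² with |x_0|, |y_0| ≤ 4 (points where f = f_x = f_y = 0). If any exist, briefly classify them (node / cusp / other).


No singular points in the scanned grid; C is smooth there.

Compute partial derivatives:
  f_x = 2*x - 2.
  f_y = 1.
f_y = 1 is a nonzero constant, so f_y never vanishes: no point (x, y) can satisfy f = f_x = f_y = 0. In particular no (x, y) ∈ {−4, ..., 4}² is singular; the curve is smooth.


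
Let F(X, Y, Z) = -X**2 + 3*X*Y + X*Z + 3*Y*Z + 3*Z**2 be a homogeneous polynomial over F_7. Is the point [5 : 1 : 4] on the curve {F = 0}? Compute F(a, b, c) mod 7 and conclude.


F(5,1,4) ≡ 0 (mod 7); P is on the curve.

Evaluate F(5, 1, 4) term-by-term (mod 7).
  -X**2 ↦ -1·25·1·1 = -25
  3*X*Y ↦ 3·5·1·1 = 15
  X*Z ↦ 1·5·1·4 = 20
  3*Y*Z ↦ 3·1·1·4 = 12
  3*Z**2 ↦ 3·1·1·16 = 48
Sum: F(5, 1, 4) = (-25) + (15) + (20) + (12) + (48) = 70.
Reducing mod 7: 70 ≡ 0 (mod 7).
Since F(a, b, c) ≡ 0 (mod 7), P lies on the curve.


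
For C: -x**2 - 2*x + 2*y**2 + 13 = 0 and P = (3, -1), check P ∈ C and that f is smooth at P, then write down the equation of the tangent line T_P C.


Tangent line at P: -8*x - 4*y + 20 = 0.

Step 1: f(3, -1) = 0, so P lies on C.
Step 2: partial derivatives
  f_x(x, y) = -2*x - 2, f_y(x, y) = 4*y.
  f_x(P) = -8, f_y(P) = -4 (gradient nonzero, so P is smooth).
Step 3: tangent line at P: -8·(x − 3) + -4·(y − -1) = 0.
Expanding: -8*x - 4*y + 20 = 0.


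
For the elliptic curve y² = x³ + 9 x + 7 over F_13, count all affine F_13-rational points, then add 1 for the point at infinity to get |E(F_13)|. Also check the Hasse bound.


Affine points = {(1, 2), (1, 11), (3, 3), (3, 10), (4, 4), (4, 9), (6, 2), (6, 11), (7, 6), (7, 7), (12, 6), (12, 7)}; affine count = 12; |E(F_13)| = 13.

Discriminant check: Δ ∝ 4a³ + 27b² = 4·9³ + 27·7² = 4·729 + 27·49 ≡ 1 (mod 13). Nonzero ⇒ E is nonsingular.
For each x ∈ F_13, compute rhs = x³ + 9·x + 7 mod 13, then count y ∈ F_13 with y² ≡ rhs.
  x = 0: rhs = 7, matching y values: none (0 points).
  x = 1: rhs = 4, matching y values: 2, 11 (2 points).
  x = 2: rhs = 7, matching y values: none (0 points).
  x = 3: rhs = 9, matching y values: 3, 10 (2 points).
  x = 4: rhs = 3, matching y values: 4, 9 (2 points).
  x = 5: rhs = 8, matching y values: none (0 points).
  x = 6: rhs = 4, matching y values: 2, 11 (2 points).
  x = 7: rhs = 10, matching y values: 6, 7 (2 points).
  x = 8: rhs = 6, matching y values: none (0 points).
  x = 9: rhs = 11, matching y values: none (0 points).
  x = 10: rhs = 5, matching y values: none (0 points).
  x = 11: rhs = 7, matching y values: none (0 points).
  x = 12: rhs = 10, matching y values: 6, 7 (2 points).
Total affine count: 12.
Full point count |E(F_13)| = 12 + 1 = 13.
Hasse bound: |13 − (13+1)| = |-1| = 1 ≤ 2√13 ≈ 7.2111 ✓.


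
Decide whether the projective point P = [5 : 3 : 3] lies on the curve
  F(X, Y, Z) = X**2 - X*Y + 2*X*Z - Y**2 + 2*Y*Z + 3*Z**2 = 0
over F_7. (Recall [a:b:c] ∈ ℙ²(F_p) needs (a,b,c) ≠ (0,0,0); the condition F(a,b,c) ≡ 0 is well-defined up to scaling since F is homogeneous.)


F(5,3,3) ≡ 6 (mod 7); P is NOT on the curve.

Evaluate F(5, 3, 3) term-by-term (mod 7).
  X**2 ↦ 1·25·1·1 = 25
  -X*Y ↦ -1·5·3·1 = -15
  2*X*Z ↦ 2·5·1·3 = 30
  -Y**2 ↦ -1·1·9·1 = -9
  2*Y*Z ↦ 2·1·3·3 = 18
  3*Z**2 ↦ 3·1·1·9 = 27
Sum: F(5, 3, 3) = (25) + (-15) + (30) + (-9) + (18) + (27) = 76.
Reducing mod 7: 76 ≡ 6 (mod 7).
Since F(a, b, c) ≡ 6 ≠ 0 (mod 7), P does NOT lie on the curve.


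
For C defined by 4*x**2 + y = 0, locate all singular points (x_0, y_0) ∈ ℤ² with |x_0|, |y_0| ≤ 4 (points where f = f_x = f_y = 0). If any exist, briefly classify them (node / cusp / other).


No singular points in the scanned grid; C is smooth there.

Compute partial derivatives:
  f_x = 8*x.
  f_y = 1.
f_y = 1 is a nonzero constant, so f_y never vanishes: no point (x, y) can satisfy f = f_x = f_y = 0. In particular no (x, y) ∈ {−4, ..., 4}² is singular; the curve is smooth.


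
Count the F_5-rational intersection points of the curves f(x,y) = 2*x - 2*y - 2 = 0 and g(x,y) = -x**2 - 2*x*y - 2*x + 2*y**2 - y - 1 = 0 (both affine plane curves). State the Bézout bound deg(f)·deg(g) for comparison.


Common zeros: ∅; count = 0; Bézout bound = 2.

deg(f) = 1, deg(g) = 2, so Bézout bound = 2.
Scan x ∈ F_5. For each x, list the y ∈ F_5 with f(x, y) ≡ 0 and those with g(x, y) ≡ 0 (mod 5); the common zeros in that column are the intersection.
  x = 0: f ≡ 0 at y ∈ {4}; g ≡ 0 at y ∈ {1, 2}; common: ∅.
  x = 1: f ≡ 0 at y ∈ {0}; g ≡ 0 at y ∈ {1, 3}; common: ∅.
  x = 2: f ≡ 0 at y ∈ {1}; g ≡ 0 at y ∈ ∅; common: ∅.
  x = 3: f ≡ 0 at y ∈ {2}; g ≡ 0 at y ∈ ∅; common: ∅.
  x = 4: f ≡ 0 at y ∈ {3}; g ≡ 0 at y ∈ {0, 2}; common: ∅.
Collecting: common zeros = ∅, so the count is 0.
Comparison with the Bézout bound: 0 ≤ 2 = deg(f)·deg(g), as expected for curves with no common component (the affine F_5-count falls short of the bound because intersections may lie at infinity, over extension fields, or carry multiplicity).


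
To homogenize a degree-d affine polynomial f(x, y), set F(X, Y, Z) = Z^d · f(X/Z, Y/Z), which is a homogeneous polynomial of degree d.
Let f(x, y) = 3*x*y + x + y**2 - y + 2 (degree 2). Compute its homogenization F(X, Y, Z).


F(X, Y, Z) = 3*X*Y + X*Z + Y**2 - Y*Z + 2*Z**2

deg(f) = 2.
Substitute x = X/Z, y = Y/Z into f, then multiply by Z^2.
  monomial 3·x^1·y^1 ↦ 3·X^1·Y^1·Z^0.
  monomial 1·x^1·y^0 ↦ 1·X^1·Y^0·Z^1.
  monomial 1·x^0·y^2 ↦ 1·X^0·Y^2·Z^0.
  monomial -1·x^0·y^1 ↦ -1·X^0·Y^1·Z^1.
  monomial 2·x^0·y^0 ↦ 2·X^0·Y^0·Z^2.
Collecting: F(X, Y, Z) = 3*X*Y + X*Z + Y**2 - Y*Z + 2*Z**2.


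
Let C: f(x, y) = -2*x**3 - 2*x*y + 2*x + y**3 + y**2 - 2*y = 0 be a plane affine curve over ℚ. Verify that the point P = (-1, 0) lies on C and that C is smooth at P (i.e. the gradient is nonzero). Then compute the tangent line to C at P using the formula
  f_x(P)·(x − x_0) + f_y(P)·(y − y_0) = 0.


Tangent line at P: -4*x - 4 = 0.

Step 1: f(-1, 0) = 0, so P lies on C.
Step 2: partial derivatives
  f_x(x, y) = -6*x**2 - 2*y + 2, f_y(x, y) = -2*x + 3*y**2 + 2*y - 2.
  f_x(P) = -4, f_y(P) = 0 (gradient nonzero, so P is smooth).
Step 3: tangent line at P: -4·(x − -1) + 0·(y − 0) = 0.
Expanding: -4*x - 4 = 0.


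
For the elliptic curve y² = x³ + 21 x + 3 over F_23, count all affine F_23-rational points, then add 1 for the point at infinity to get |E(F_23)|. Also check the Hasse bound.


Affine points = {(0, 7), (0, 16), (1, 5), (1, 18), (3, 1), (3, 22), (4, 6), (4, 17), (5, 7), (5, 16), (6, 0), (8, 4), (8, 19), (9, 1), (9, 22), (11, 1), (11, 22), (13, 9), (13, 14), (15, 6), (15, 17), (17, 11), (17, 12), (18, 7), (18, 16), (19, 4), (19, 19), (22, 2), (22, 21)}; affine count = 29; |E(F_23)| = 30.

Discriminant check: Δ ∝ 4a³ + 27b² = 4·21³ + 27·3² = 4·9261 + 27·9 ≡ 4 (mod 23). Nonzero ⇒ E is nonsingular.
For each x ∈ F_23, compute rhs = x³ + 21·x + 3 mod 23, then count y ∈ F_23 with y² ≡ rhs.
  x = 0: rhs = 3, matching y values: 7, 16 (2 points).
  x = 1: rhs = 2, matching y values: 5, 18 (2 points).
  x = 2: rhs = 7, matching y values: none (0 points).
  x = 3: rhs = 1, matching y values: 1, 22 (2 points).
  x = 4: rhs = 13, matching y values: 6, 17 (2 points).
  x = 5: rhs = 3, matching y values: 7, 16 (2 points).
  x = 6: rhs = 0, matching y values: 0 (1 points).
  x = 7: rhs = 10, matching y values: none (0 points).
  x = 8: rhs = 16, matching y values: 4, 19 (2 points).
  x = 9: rhs = 1, matching y values: 1, 22 (2 points).
  x = 10: rhs = 17, matching y values: none (0 points).
  x = 11: rhs = 1, matching y values: 1, 22 (2 points).
  x = 12: rhs = 5, matching y values: none (0 points).
  x = 13: rhs = 12, matching y values: 9, 14 (2 points).
  x = 14: rhs = 5, matching y values: none (0 points).
  x = 15: rhs = 13, matching y values: 6, 17 (2 points).
  x = 16: rhs = 19, matching y values: none (0 points).
  x = 17: rhs = 6, matching y values: 11, 12 (2 points).
  x = 18: rhs = 3, matching y values: 7, 16 (2 points).
  x = 19: rhs = 16, matching y values: 4, 19 (2 points).
  x = 20: rhs = 5, matching y values: none (0 points).
  x = 21: rhs = 22, matching y values: none (0 points).
  x = 22: rhs = 4, matching y values: 2, 21 (2 points).
Total affine count: 29.
Full point count |E(F_23)| = 29 + 1 = 30.
Hasse bound: |30 − (23+1)| = |6| = 6 ≤ 2√23 ≈ 9.5917 ✓.


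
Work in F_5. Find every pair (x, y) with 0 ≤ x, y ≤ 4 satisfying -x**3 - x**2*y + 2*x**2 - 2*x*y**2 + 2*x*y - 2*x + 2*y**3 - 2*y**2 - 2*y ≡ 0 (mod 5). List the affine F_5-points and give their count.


Affine F_5-points: {(0, 0), (0, 3), (2, 1), (2, 3), (2, 4), (3, 0), (3, 4), (4, 0)}; count = 8.

For each of the 25 pairs (x, y) ∈ F_5², evaluate f(x, y) mod 5. Record the zeros.
  x = 0: [0↦0, 1↦3, 2↦4, 3↦0, 4↦3]  zeros at y ∈ {0, 3}
  x = 1: [0↦4, 1↦1, 2↦2, 3↦4, 4↦4]  zeros at y ∈ ∅
  x = 2: [0↦1, 1↦0, 2↦4, 3↦0, 4↦0]  zeros at y ∈ {1, 3, 4}
  x = 3: [0↦0, 1↦4, 2↦4, 3↦2, 4↦0]  zeros at y ∈ {0, 4}
  x = 4: [0↦0, 1↦2, 2↦1, 3↦4, 4↦3]  zeros at y ∈ {0}
Collecting zeros: affine points = {(0, 0), (0, 3), (2, 1), (2, 3), (2, 4), (3, 0), (3, 4), (4, 0)}.
Total count |C(F_5)_aff| = 8.


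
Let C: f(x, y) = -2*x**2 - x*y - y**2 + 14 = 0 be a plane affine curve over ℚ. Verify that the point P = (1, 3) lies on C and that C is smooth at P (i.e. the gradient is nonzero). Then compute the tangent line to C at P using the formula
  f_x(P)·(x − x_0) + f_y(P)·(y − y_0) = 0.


Tangent line at P: -7*x - 7*y + 28 = 0.

Step 1: f(1, 3) = 0, so P lies on C.
Step 2: partial derivatives
  f_x(x, y) = -4*x - y, f_y(x, y) = -x - 2*y.
  f_x(P) = -7, f_y(P) = -7 (gradient nonzero, so P is smooth).
Step 3: tangent line at P: -7·(x − 1) + -7·(y − 3) = 0.
Expanding: -7*x - 7*y + 28 = 0.


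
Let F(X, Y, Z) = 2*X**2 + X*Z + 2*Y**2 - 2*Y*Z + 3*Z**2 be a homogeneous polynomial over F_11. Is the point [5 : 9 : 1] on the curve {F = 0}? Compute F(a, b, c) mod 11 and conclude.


F(5,9,1) ≡ 4 (mod 11); P is NOT on the curve.

Evaluate F(5, 9, 1) term-by-term (mod 11).
  2*X**2 ↦ 2·25·1·1 = 50
  X*Z ↦ 1·5·1·1 = 5
  2*Y**2 ↦ 2·1·81·1 = 162
  -2*Y*Z ↦ -2·1·9·1 = -18
  3*Z**2 ↦ 3·1·1·1 = 3
Sum: F(5, 9, 1) = (50) + (5) + (162) + (-18) + (3) = 202.
Reducing mod 11: 202 ≡ 4 (mod 11).
Since F(a, b, c) ≡ 4 ≠ 0 (mod 11), P does NOT lie on the curve.


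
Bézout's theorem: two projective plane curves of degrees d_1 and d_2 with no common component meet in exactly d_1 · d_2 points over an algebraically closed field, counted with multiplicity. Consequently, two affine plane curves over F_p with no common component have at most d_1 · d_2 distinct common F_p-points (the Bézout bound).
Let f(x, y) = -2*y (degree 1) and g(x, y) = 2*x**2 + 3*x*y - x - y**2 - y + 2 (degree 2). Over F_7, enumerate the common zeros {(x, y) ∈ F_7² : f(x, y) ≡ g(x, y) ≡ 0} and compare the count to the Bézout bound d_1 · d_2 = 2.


Common zeros: ∅; count = 0; Bézout bound = 2.

deg(f) = 1, deg(g) = 2, so Bézout bound = 2.
Scan x ∈ F_7. For each x, list the y ∈ F_7 with f(x, y) ≡ 0 and those with g(x, y) ≡ 0 (mod 7); the common zeros in that column are the intersection.
  x = 0: f ≡ 0 at y ∈ {0}; g ≡ 0 at y ∈ {1, 5}; common: ∅.
  x = 1: f ≡ 0 at y ∈ {0}; g ≡ 0 at y ∈ {3, 6}; common: ∅.
  x = 2: f ≡ 0 at y ∈ {0}; g ≡ 0 at y ∈ {2, 3}; common: ∅.
  x = 3: f ≡ 0 at y ∈ {0}; g ≡ 0 at y ∈ ∅; common: ∅.
  x = 4: f ≡ 0 at y ∈ {0}; g ≡ 0 at y ∈ ∅; common: ∅.
  x = 5: f ≡ 0 at y ∈ {0}; g ≡ 0 at y ∈ ∅; common: ∅.
  x = 6: f ≡ 0 at y ∈ {0}; g ≡ 0 at y ∈ {1, 2}; common: ∅.
Collecting: common zeros = ∅, so the count is 0.
Comparison with the Bézout bound: 0 ≤ 2 = deg(f)·deg(g), as expected for curves with no common component (the affine F_7-count falls short of the bound because intersections may lie at infinity, over extension fields, or carry multiplicity).
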